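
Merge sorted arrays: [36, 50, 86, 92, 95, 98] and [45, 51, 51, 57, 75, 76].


Take 36 from A
Take 45 from B
Take 50 from A
Take 51 from B
Take 51 from B
Take 57 from B
Take 75 from B
Take 76 from B

Merged: [36, 45, 50, 51, 51, 57, 75, 76, 86, 92, 95, 98]


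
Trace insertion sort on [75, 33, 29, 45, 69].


Initial: [75, 33, 29, 45, 69]
Insert 33: [33, 75, 29, 45, 69]
Insert 29: [29, 33, 75, 45, 69]
Insert 45: [29, 33, 45, 75, 69]
Insert 69: [29, 33, 45, 69, 75]

Sorted: [29, 33, 45, 69, 75]


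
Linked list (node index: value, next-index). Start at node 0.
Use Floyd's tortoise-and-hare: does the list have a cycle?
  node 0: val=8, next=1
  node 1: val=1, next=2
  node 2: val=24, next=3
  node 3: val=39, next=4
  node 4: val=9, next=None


Floyd's tortoise (slow, +1) and hare (fast, +2):
  init: slow=0, fast=0
  step 1: slow=1, fast=2
  step 2: slow=2, fast=4
  step 3: fast -> None, no cycle

Cycle: no


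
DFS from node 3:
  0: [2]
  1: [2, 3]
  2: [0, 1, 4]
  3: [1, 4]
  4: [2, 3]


Visit 3, push [4, 1]
Visit 1, push [2]
Visit 2, push [4, 0]
Visit 0, push []
Visit 4, push []

DFS order: [3, 1, 2, 0, 4]


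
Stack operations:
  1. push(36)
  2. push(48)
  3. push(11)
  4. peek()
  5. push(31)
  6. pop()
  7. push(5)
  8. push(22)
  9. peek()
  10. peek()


push(36) -> [36]
push(48) -> [36, 48]
push(11) -> [36, 48, 11]
peek()->11
push(31) -> [36, 48, 11, 31]
pop()->31, [36, 48, 11]
push(5) -> [36, 48, 11, 5]
push(22) -> [36, 48, 11, 5, 22]
peek()->22
peek()->22

Final stack: [36, 48, 11, 5, 22]


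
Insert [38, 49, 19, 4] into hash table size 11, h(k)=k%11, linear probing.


Insert 38: h=5 -> slot 5
Insert 49: h=5, 1 probes -> slot 6
Insert 19: h=8 -> slot 8
Insert 4: h=4 -> slot 4

Table: [None, None, None, None, 4, 38, 49, None, 19, None, None]


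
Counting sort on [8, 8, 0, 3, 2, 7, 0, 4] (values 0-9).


Input: [8, 8, 0, 3, 2, 7, 0, 4]
Counts: [2, 0, 1, 1, 1, 0, 0, 1, 2, 0]

Sorted: [0, 0, 2, 3, 4, 7, 8, 8]


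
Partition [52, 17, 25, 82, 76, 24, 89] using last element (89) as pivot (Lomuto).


Pivot: 89
  52 <= 89: advance i (no swap)
  17 <= 89: advance i (no swap)
  25 <= 89: advance i (no swap)
  82 <= 89: advance i (no swap)
  76 <= 89: advance i (no swap)
  24 <= 89: advance i (no swap)
Place pivot at 6: [52, 17, 25, 82, 76, 24, 89]

Partitioned: [52, 17, 25, 82, 76, 24, 89]


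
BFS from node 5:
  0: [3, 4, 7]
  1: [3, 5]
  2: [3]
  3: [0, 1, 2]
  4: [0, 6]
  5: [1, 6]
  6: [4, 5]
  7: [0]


Visit 5, enqueue [1, 6]
Visit 1, enqueue [3]
Visit 6, enqueue [4]
Visit 3, enqueue [0, 2]
Visit 4, enqueue []
Visit 0, enqueue [7]
Visit 2, enqueue []
Visit 7, enqueue []

BFS order: [5, 1, 6, 3, 4, 0, 2, 7]


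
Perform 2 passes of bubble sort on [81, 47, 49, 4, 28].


Initial: [81, 47, 49, 4, 28]
Pass 1: [47, 49, 4, 28, 81] (4 swaps)
Pass 2: [47, 4, 28, 49, 81] (2 swaps)

After 2 passes: [47, 4, 28, 49, 81]


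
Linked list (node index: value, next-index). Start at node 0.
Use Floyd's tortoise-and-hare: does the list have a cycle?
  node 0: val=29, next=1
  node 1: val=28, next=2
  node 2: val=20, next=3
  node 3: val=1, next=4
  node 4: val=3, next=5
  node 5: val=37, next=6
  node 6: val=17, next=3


Floyd's tortoise (slow, +1) and hare (fast, +2):
  init: slow=0, fast=0
  step 1: slow=1, fast=2
  step 2: slow=2, fast=4
  step 3: slow=3, fast=6
  step 4: slow=4, fast=4
  slow == fast at node 4: cycle detected

Cycle: yes


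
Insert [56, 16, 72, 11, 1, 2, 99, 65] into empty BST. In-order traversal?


Insert 56: root
Insert 16: L from 56
Insert 72: R from 56
Insert 11: L from 56 -> L from 16
Insert 1: L from 56 -> L from 16 -> L from 11
Insert 2: L from 56 -> L from 16 -> L from 11 -> R from 1
Insert 99: R from 56 -> R from 72
Insert 65: R from 56 -> L from 72

In-order: [1, 2, 11, 16, 56, 65, 72, 99]


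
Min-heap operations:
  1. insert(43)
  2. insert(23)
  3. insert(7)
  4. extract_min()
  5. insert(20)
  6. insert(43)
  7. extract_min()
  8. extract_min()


insert(43) -> [43]
insert(23) -> [23, 43]
insert(7) -> [7, 43, 23]
extract_min()->7, [23, 43]
insert(20) -> [20, 43, 23]
insert(43) -> [20, 43, 23, 43]
extract_min()->20, [23, 43, 43]
extract_min()->23, [43, 43]

Final heap: [43, 43]


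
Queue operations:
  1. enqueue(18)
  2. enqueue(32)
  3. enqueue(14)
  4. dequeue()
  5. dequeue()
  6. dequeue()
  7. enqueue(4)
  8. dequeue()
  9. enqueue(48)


enqueue(18) -> [18]
enqueue(32) -> [18, 32]
enqueue(14) -> [18, 32, 14]
dequeue()->18, [32, 14]
dequeue()->32, [14]
dequeue()->14, []
enqueue(4) -> [4]
dequeue()->4, []
enqueue(48) -> [48]

Final queue: [48]


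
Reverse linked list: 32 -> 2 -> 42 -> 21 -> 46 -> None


Step 1: curr=32, set curr.next=prev(None) | reversed so far: 32
Step 2: curr=2, set curr.next=prev(32) | reversed so far: 2 -> 32
Step 3: curr=42, set curr.next=prev(2) | reversed so far: 42 -> 2 -> 32
Step 4: curr=21, set curr.next=prev(42) | reversed so far: 21 -> 42 -> 2 -> 32
Step 5: curr=46, set curr.next=prev(21) | reversed so far: 46 -> 21 -> 42 -> 2 -> 32

46 -> 21 -> 42 -> 2 -> 32 -> None


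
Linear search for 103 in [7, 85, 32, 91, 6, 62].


i=0: 7!=103
i=1: 85!=103
i=2: 32!=103
i=3: 91!=103
i=4: 6!=103
i=5: 62!=103

Not found, 6 comps


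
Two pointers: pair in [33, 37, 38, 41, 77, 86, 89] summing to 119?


lo=0(33)+hi=6(89)=122
lo=0(33)+hi=5(86)=119

Yes: 33+86=119


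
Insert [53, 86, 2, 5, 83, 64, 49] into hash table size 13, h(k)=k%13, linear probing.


Insert 53: h=1 -> slot 1
Insert 86: h=8 -> slot 8
Insert 2: h=2 -> slot 2
Insert 5: h=5 -> slot 5
Insert 83: h=5, 1 probes -> slot 6
Insert 64: h=12 -> slot 12
Insert 49: h=10 -> slot 10

Table: [None, 53, 2, None, None, 5, 83, None, 86, None, 49, None, 64]


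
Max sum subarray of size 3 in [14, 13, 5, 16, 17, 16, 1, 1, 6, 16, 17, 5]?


[0:3]: 32
[1:4]: 34
[2:5]: 38
[3:6]: 49
[4:7]: 34
[5:8]: 18
[6:9]: 8
[7:10]: 23
[8:11]: 39
[9:12]: 38

Max: 49 at [3:6]


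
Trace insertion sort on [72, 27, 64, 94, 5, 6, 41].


Initial: [72, 27, 64, 94, 5, 6, 41]
Insert 27: [27, 72, 64, 94, 5, 6, 41]
Insert 64: [27, 64, 72, 94, 5, 6, 41]
Insert 94: [27, 64, 72, 94, 5, 6, 41]
Insert 5: [5, 27, 64, 72, 94, 6, 41]
Insert 6: [5, 6, 27, 64, 72, 94, 41]
Insert 41: [5, 6, 27, 41, 64, 72, 94]

Sorted: [5, 6, 27, 41, 64, 72, 94]


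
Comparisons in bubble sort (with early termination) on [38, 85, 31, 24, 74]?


Algorithm: bubble sort (with early termination)
Input: [38, 85, 31, 24, 74]
Sorted: [24, 31, 38, 74, 85]

10


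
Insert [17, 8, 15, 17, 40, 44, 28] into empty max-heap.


Insert 17: [17]
Insert 8: [17, 8]
Insert 15: [17, 8, 15]
Insert 17: [17, 17, 15, 8]
Insert 40: [40, 17, 15, 8, 17]
Insert 44: [44, 17, 40, 8, 17, 15]
Insert 28: [44, 17, 40, 8, 17, 15, 28]

Final heap: [44, 17, 40, 8, 17, 15, 28]


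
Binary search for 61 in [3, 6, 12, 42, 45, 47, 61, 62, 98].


Step 1: lo=0, hi=8, mid=4, val=45
Step 2: lo=5, hi=8, mid=6, val=61

Found at index 6


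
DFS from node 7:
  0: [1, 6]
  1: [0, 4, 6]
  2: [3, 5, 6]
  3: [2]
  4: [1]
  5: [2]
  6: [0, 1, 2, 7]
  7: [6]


Visit 7, push [6]
Visit 6, push [2, 1, 0]
Visit 0, push [1]
Visit 1, push [4]
Visit 4, push []
Visit 2, push [5, 3]
Visit 3, push []
Visit 5, push []

DFS order: [7, 6, 0, 1, 4, 2, 3, 5]


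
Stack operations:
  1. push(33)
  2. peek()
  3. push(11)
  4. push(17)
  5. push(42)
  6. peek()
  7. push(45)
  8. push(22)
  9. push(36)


push(33) -> [33]
peek()->33
push(11) -> [33, 11]
push(17) -> [33, 11, 17]
push(42) -> [33, 11, 17, 42]
peek()->42
push(45) -> [33, 11, 17, 42, 45]
push(22) -> [33, 11, 17, 42, 45, 22]
push(36) -> [33, 11, 17, 42, 45, 22, 36]

Final stack: [33, 11, 17, 42, 45, 22, 36]


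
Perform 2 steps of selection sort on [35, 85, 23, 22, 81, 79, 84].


Initial: [35, 85, 23, 22, 81, 79, 84]
Step 1: min=22 at 3
  Swap: [22, 85, 23, 35, 81, 79, 84]
Step 2: min=23 at 2
  Swap: [22, 23, 85, 35, 81, 79, 84]

After 2 steps: [22, 23, 85, 35, 81, 79, 84]


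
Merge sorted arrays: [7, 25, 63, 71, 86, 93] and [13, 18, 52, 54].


Take 7 from A
Take 13 from B
Take 18 from B
Take 25 from A
Take 52 from B
Take 54 from B

Merged: [7, 13, 18, 25, 52, 54, 63, 71, 86, 93]


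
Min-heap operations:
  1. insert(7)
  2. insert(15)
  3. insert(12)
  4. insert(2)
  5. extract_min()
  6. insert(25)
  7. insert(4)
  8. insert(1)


insert(7) -> [7]
insert(15) -> [7, 15]
insert(12) -> [7, 15, 12]
insert(2) -> [2, 7, 12, 15]
extract_min()->2, [7, 15, 12]
insert(25) -> [7, 15, 12, 25]
insert(4) -> [4, 7, 12, 25, 15]
insert(1) -> [1, 7, 4, 25, 15, 12]

Final heap: [1, 7, 4, 25, 15, 12]


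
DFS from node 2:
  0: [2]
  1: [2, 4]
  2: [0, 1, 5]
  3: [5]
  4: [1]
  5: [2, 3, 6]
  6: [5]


Visit 2, push [5, 1, 0]
Visit 0, push []
Visit 1, push [4]
Visit 4, push []
Visit 5, push [6, 3]
Visit 3, push []
Visit 6, push []

DFS order: [2, 0, 1, 4, 5, 3, 6]


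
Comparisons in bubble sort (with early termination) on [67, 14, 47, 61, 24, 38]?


Algorithm: bubble sort (with early termination)
Input: [67, 14, 47, 61, 24, 38]
Sorted: [14, 24, 38, 47, 61, 67]

14


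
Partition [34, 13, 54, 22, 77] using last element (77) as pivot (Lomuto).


Pivot: 77
  34 <= 77: advance i (no swap)
  13 <= 77: advance i (no swap)
  54 <= 77: advance i (no swap)
  22 <= 77: advance i (no swap)
Place pivot at 4: [34, 13, 54, 22, 77]

Partitioned: [34, 13, 54, 22, 77]


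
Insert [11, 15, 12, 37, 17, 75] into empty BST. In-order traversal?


Insert 11: root
Insert 15: R from 11
Insert 12: R from 11 -> L from 15
Insert 37: R from 11 -> R from 15
Insert 17: R from 11 -> R from 15 -> L from 37
Insert 75: R from 11 -> R from 15 -> R from 37

In-order: [11, 12, 15, 17, 37, 75]


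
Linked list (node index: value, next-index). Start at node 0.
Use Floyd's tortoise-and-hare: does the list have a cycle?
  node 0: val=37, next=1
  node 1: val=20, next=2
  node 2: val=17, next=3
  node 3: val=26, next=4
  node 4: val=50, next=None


Floyd's tortoise (slow, +1) and hare (fast, +2):
  init: slow=0, fast=0
  step 1: slow=1, fast=2
  step 2: slow=2, fast=4
  step 3: fast -> None, no cycle

Cycle: no


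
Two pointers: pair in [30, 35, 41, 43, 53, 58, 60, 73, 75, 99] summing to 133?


lo=0(30)+hi=9(99)=129
lo=1(35)+hi=9(99)=134
lo=1(35)+hi=8(75)=110
lo=2(41)+hi=8(75)=116
lo=3(43)+hi=8(75)=118
lo=4(53)+hi=8(75)=128
lo=5(58)+hi=8(75)=133

Yes: 58+75=133


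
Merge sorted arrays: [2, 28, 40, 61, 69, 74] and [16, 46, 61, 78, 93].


Take 2 from A
Take 16 from B
Take 28 from A
Take 40 from A
Take 46 from B
Take 61 from A
Take 61 from B
Take 69 from A
Take 74 from A

Merged: [2, 16, 28, 40, 46, 61, 61, 69, 74, 78, 93]


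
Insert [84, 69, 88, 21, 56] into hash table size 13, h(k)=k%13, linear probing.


Insert 84: h=6 -> slot 6
Insert 69: h=4 -> slot 4
Insert 88: h=10 -> slot 10
Insert 21: h=8 -> slot 8
Insert 56: h=4, 1 probes -> slot 5

Table: [None, None, None, None, 69, 56, 84, None, 21, None, 88, None, None]


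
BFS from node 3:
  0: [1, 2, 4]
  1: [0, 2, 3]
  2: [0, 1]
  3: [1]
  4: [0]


Visit 3, enqueue [1]
Visit 1, enqueue [0, 2]
Visit 0, enqueue [4]
Visit 2, enqueue []
Visit 4, enqueue []

BFS order: [3, 1, 0, 2, 4]


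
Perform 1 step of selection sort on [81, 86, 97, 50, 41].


Initial: [81, 86, 97, 50, 41]
Step 1: min=41 at 4
  Swap: [41, 86, 97, 50, 81]

After 1 step: [41, 86, 97, 50, 81]


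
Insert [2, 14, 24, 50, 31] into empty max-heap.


Insert 2: [2]
Insert 14: [14, 2]
Insert 24: [24, 2, 14]
Insert 50: [50, 24, 14, 2]
Insert 31: [50, 31, 14, 2, 24]

Final heap: [50, 31, 14, 2, 24]


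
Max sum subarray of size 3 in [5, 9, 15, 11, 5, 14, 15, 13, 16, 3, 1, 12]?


[0:3]: 29
[1:4]: 35
[2:5]: 31
[3:6]: 30
[4:7]: 34
[5:8]: 42
[6:9]: 44
[7:10]: 32
[8:11]: 20
[9:12]: 16

Max: 44 at [6:9]


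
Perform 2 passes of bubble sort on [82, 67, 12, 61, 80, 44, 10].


Initial: [82, 67, 12, 61, 80, 44, 10]
Pass 1: [67, 12, 61, 80, 44, 10, 82] (6 swaps)
Pass 2: [12, 61, 67, 44, 10, 80, 82] (4 swaps)

After 2 passes: [12, 61, 67, 44, 10, 80, 82]


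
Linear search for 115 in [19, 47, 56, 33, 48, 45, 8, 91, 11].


i=0: 19!=115
i=1: 47!=115
i=2: 56!=115
i=3: 33!=115
i=4: 48!=115
i=5: 45!=115
i=6: 8!=115
i=7: 91!=115
i=8: 11!=115

Not found, 9 comps


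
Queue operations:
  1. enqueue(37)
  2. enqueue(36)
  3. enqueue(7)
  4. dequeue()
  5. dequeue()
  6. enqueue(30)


enqueue(37) -> [37]
enqueue(36) -> [37, 36]
enqueue(7) -> [37, 36, 7]
dequeue()->37, [36, 7]
dequeue()->36, [7]
enqueue(30) -> [7, 30]

Final queue: [7, 30]


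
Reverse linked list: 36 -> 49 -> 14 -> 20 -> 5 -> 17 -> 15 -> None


Step 1: curr=36, set curr.next=prev(None) | reversed so far: 36
Step 2: curr=49, set curr.next=prev(36) | reversed so far: 49 -> 36
Step 3: curr=14, set curr.next=prev(49) | reversed so far: 14 -> 49 -> 36
Step 4: curr=20, set curr.next=prev(14) | reversed so far: 20 -> 14 -> 49 -> 36
Step 5: curr=5, set curr.next=prev(20) | reversed so far: 5 -> 20 -> 14 -> 49 -> 36
Step 6: curr=17, set curr.next=prev(5) | reversed so far: 17 -> 5 -> 20 -> 14 -> 49 -> 36
Step 7: curr=15, set curr.next=prev(17) | reversed so far: 15 -> 17 -> 5 -> 20 -> 14 -> 49 -> 36

15 -> 17 -> 5 -> 20 -> 14 -> 49 -> 36 -> None


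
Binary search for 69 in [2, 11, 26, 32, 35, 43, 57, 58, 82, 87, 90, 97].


Step 1: lo=0, hi=11, mid=5, val=43
Step 2: lo=6, hi=11, mid=8, val=82
Step 3: lo=6, hi=7, mid=6, val=57
Step 4: lo=7, hi=7, mid=7, val=58

Not found


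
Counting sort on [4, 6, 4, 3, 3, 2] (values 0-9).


Input: [4, 6, 4, 3, 3, 2]
Counts: [0, 0, 1, 2, 2, 0, 1, 0, 0, 0]

Sorted: [2, 3, 3, 4, 4, 6]


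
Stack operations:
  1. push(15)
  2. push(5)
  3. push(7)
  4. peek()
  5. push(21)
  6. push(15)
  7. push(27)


push(15) -> [15]
push(5) -> [15, 5]
push(7) -> [15, 5, 7]
peek()->7
push(21) -> [15, 5, 7, 21]
push(15) -> [15, 5, 7, 21, 15]
push(27) -> [15, 5, 7, 21, 15, 27]

Final stack: [15, 5, 7, 21, 15, 27]


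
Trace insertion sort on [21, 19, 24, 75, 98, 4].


Initial: [21, 19, 24, 75, 98, 4]
Insert 19: [19, 21, 24, 75, 98, 4]
Insert 24: [19, 21, 24, 75, 98, 4]
Insert 75: [19, 21, 24, 75, 98, 4]
Insert 98: [19, 21, 24, 75, 98, 4]
Insert 4: [4, 19, 21, 24, 75, 98]

Sorted: [4, 19, 21, 24, 75, 98]


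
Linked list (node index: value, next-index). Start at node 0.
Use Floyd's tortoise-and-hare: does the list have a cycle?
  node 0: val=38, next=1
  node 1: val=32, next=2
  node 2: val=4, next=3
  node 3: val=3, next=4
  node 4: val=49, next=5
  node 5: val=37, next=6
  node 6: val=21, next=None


Floyd's tortoise (slow, +1) and hare (fast, +2):
  init: slow=0, fast=0
  step 1: slow=1, fast=2
  step 2: slow=2, fast=4
  step 3: slow=3, fast=6
  step 4: fast -> None, no cycle

Cycle: no


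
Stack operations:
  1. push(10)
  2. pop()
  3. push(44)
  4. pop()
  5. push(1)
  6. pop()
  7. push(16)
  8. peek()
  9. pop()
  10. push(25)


push(10) -> [10]
pop()->10, []
push(44) -> [44]
pop()->44, []
push(1) -> [1]
pop()->1, []
push(16) -> [16]
peek()->16
pop()->16, []
push(25) -> [25]

Final stack: [25]


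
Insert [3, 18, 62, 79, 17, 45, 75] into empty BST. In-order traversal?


Insert 3: root
Insert 18: R from 3
Insert 62: R from 3 -> R from 18
Insert 79: R from 3 -> R from 18 -> R from 62
Insert 17: R from 3 -> L from 18
Insert 45: R from 3 -> R from 18 -> L from 62
Insert 75: R from 3 -> R from 18 -> R from 62 -> L from 79

In-order: [3, 17, 18, 45, 62, 75, 79]


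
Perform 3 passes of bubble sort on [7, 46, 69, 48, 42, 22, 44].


Initial: [7, 46, 69, 48, 42, 22, 44]
Pass 1: [7, 46, 48, 42, 22, 44, 69] (4 swaps)
Pass 2: [7, 46, 42, 22, 44, 48, 69] (3 swaps)
Pass 3: [7, 42, 22, 44, 46, 48, 69] (3 swaps)

After 3 passes: [7, 42, 22, 44, 46, 48, 69]


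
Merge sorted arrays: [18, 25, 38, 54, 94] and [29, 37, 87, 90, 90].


Take 18 from A
Take 25 from A
Take 29 from B
Take 37 from B
Take 38 from A
Take 54 from A
Take 87 from B
Take 90 from B
Take 90 from B

Merged: [18, 25, 29, 37, 38, 54, 87, 90, 90, 94]


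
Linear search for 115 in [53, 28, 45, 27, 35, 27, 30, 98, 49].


i=0: 53!=115
i=1: 28!=115
i=2: 45!=115
i=3: 27!=115
i=4: 35!=115
i=5: 27!=115
i=6: 30!=115
i=7: 98!=115
i=8: 49!=115

Not found, 9 comps


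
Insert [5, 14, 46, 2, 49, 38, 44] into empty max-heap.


Insert 5: [5]
Insert 14: [14, 5]
Insert 46: [46, 5, 14]
Insert 2: [46, 5, 14, 2]
Insert 49: [49, 46, 14, 2, 5]
Insert 38: [49, 46, 38, 2, 5, 14]
Insert 44: [49, 46, 44, 2, 5, 14, 38]

Final heap: [49, 46, 44, 2, 5, 14, 38]


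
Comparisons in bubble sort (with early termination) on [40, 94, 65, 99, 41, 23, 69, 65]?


Algorithm: bubble sort (with early termination)
Input: [40, 94, 65, 99, 41, 23, 69, 65]
Sorted: [23, 40, 41, 65, 65, 69, 94, 99]

27


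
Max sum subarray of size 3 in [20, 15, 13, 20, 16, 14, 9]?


[0:3]: 48
[1:4]: 48
[2:5]: 49
[3:6]: 50
[4:7]: 39

Max: 50 at [3:6]


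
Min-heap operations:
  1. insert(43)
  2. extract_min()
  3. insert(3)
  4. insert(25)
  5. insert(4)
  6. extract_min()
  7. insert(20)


insert(43) -> [43]
extract_min()->43, []
insert(3) -> [3]
insert(25) -> [3, 25]
insert(4) -> [3, 25, 4]
extract_min()->3, [4, 25]
insert(20) -> [4, 25, 20]

Final heap: [4, 25, 20]


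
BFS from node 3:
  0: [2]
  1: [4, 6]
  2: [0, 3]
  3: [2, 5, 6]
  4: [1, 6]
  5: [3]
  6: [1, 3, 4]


Visit 3, enqueue [2, 5, 6]
Visit 2, enqueue [0]
Visit 5, enqueue []
Visit 6, enqueue [1, 4]
Visit 0, enqueue []
Visit 1, enqueue []
Visit 4, enqueue []

BFS order: [3, 2, 5, 6, 0, 1, 4]


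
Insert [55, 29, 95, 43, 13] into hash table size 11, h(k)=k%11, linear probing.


Insert 55: h=0 -> slot 0
Insert 29: h=7 -> slot 7
Insert 95: h=7, 1 probes -> slot 8
Insert 43: h=10 -> slot 10
Insert 13: h=2 -> slot 2

Table: [55, None, 13, None, None, None, None, 29, 95, None, 43]


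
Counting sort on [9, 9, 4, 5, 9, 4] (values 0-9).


Input: [9, 9, 4, 5, 9, 4]
Counts: [0, 0, 0, 0, 2, 1, 0, 0, 0, 3]

Sorted: [4, 4, 5, 9, 9, 9]


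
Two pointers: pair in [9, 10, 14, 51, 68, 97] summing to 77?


lo=0(9)+hi=5(97)=106
lo=0(9)+hi=4(68)=77

Yes: 9+68=77


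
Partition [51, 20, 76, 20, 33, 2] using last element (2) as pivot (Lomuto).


Pivot: 2
Place pivot at 0: [2, 20, 76, 20, 33, 51]

Partitioned: [2, 20, 76, 20, 33, 51]


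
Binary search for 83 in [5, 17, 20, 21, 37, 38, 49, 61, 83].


Step 1: lo=0, hi=8, mid=4, val=37
Step 2: lo=5, hi=8, mid=6, val=49
Step 3: lo=7, hi=8, mid=7, val=61
Step 4: lo=8, hi=8, mid=8, val=83

Found at index 8


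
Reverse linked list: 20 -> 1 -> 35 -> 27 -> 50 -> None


Step 1: curr=20, set curr.next=prev(None) | reversed so far: 20
Step 2: curr=1, set curr.next=prev(20) | reversed so far: 1 -> 20
Step 3: curr=35, set curr.next=prev(1) | reversed so far: 35 -> 1 -> 20
Step 4: curr=27, set curr.next=prev(35) | reversed so far: 27 -> 35 -> 1 -> 20
Step 5: curr=50, set curr.next=prev(27) | reversed so far: 50 -> 27 -> 35 -> 1 -> 20

50 -> 27 -> 35 -> 1 -> 20 -> None


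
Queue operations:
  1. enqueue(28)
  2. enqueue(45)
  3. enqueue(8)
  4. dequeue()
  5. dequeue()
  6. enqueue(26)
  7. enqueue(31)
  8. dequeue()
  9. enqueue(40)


enqueue(28) -> [28]
enqueue(45) -> [28, 45]
enqueue(8) -> [28, 45, 8]
dequeue()->28, [45, 8]
dequeue()->45, [8]
enqueue(26) -> [8, 26]
enqueue(31) -> [8, 26, 31]
dequeue()->8, [26, 31]
enqueue(40) -> [26, 31, 40]

Final queue: [26, 31, 40]


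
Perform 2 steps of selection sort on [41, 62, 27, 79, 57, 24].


Initial: [41, 62, 27, 79, 57, 24]
Step 1: min=24 at 5
  Swap: [24, 62, 27, 79, 57, 41]
Step 2: min=27 at 2
  Swap: [24, 27, 62, 79, 57, 41]

After 2 steps: [24, 27, 62, 79, 57, 41]


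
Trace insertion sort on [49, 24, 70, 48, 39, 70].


Initial: [49, 24, 70, 48, 39, 70]
Insert 24: [24, 49, 70, 48, 39, 70]
Insert 70: [24, 49, 70, 48, 39, 70]
Insert 48: [24, 48, 49, 70, 39, 70]
Insert 39: [24, 39, 48, 49, 70, 70]
Insert 70: [24, 39, 48, 49, 70, 70]

Sorted: [24, 39, 48, 49, 70, 70]


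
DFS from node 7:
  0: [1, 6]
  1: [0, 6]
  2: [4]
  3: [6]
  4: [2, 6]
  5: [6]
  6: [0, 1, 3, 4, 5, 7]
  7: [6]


Visit 7, push [6]
Visit 6, push [5, 4, 3, 1, 0]
Visit 0, push [1]
Visit 1, push []
Visit 3, push []
Visit 4, push [2]
Visit 2, push []
Visit 5, push []

DFS order: [7, 6, 0, 1, 3, 4, 2, 5]


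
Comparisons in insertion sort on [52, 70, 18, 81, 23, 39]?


Algorithm: insertion sort
Input: [52, 70, 18, 81, 23, 39]
Sorted: [18, 23, 39, 52, 70, 81]

12


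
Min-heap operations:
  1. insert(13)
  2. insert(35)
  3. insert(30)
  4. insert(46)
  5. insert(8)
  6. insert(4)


insert(13) -> [13]
insert(35) -> [13, 35]
insert(30) -> [13, 35, 30]
insert(46) -> [13, 35, 30, 46]
insert(8) -> [8, 13, 30, 46, 35]
insert(4) -> [4, 13, 8, 46, 35, 30]

Final heap: [4, 13, 8, 46, 35, 30]


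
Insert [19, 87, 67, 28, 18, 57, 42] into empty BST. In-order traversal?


Insert 19: root
Insert 87: R from 19
Insert 67: R from 19 -> L from 87
Insert 28: R from 19 -> L from 87 -> L from 67
Insert 18: L from 19
Insert 57: R from 19 -> L from 87 -> L from 67 -> R from 28
Insert 42: R from 19 -> L from 87 -> L from 67 -> R from 28 -> L from 57

In-order: [18, 19, 28, 42, 57, 67, 87]


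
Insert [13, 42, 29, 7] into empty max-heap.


Insert 13: [13]
Insert 42: [42, 13]
Insert 29: [42, 13, 29]
Insert 7: [42, 13, 29, 7]

Final heap: [42, 13, 29, 7]


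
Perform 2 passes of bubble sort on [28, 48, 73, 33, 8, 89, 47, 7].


Initial: [28, 48, 73, 33, 8, 89, 47, 7]
Pass 1: [28, 48, 33, 8, 73, 47, 7, 89] (4 swaps)
Pass 2: [28, 33, 8, 48, 47, 7, 73, 89] (4 swaps)

After 2 passes: [28, 33, 8, 48, 47, 7, 73, 89]


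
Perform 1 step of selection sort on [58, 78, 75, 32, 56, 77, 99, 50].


Initial: [58, 78, 75, 32, 56, 77, 99, 50]
Step 1: min=32 at 3
  Swap: [32, 78, 75, 58, 56, 77, 99, 50]

After 1 step: [32, 78, 75, 58, 56, 77, 99, 50]


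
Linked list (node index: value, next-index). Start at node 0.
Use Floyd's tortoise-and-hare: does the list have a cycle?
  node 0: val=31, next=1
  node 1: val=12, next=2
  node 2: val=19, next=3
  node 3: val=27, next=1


Floyd's tortoise (slow, +1) and hare (fast, +2):
  init: slow=0, fast=0
  step 1: slow=1, fast=2
  step 2: slow=2, fast=1
  step 3: slow=3, fast=3
  slow == fast at node 3: cycle detected

Cycle: yes


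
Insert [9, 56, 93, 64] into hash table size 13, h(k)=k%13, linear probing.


Insert 9: h=9 -> slot 9
Insert 56: h=4 -> slot 4
Insert 93: h=2 -> slot 2
Insert 64: h=12 -> slot 12

Table: [None, None, 93, None, 56, None, None, None, None, 9, None, None, 64]


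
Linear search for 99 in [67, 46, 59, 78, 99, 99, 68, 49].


i=0: 67!=99
i=1: 46!=99
i=2: 59!=99
i=3: 78!=99
i=4: 99==99 found!

Found at 4, 5 comps


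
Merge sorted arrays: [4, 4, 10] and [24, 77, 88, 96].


Take 4 from A
Take 4 from A
Take 10 from A

Merged: [4, 4, 10, 24, 77, 88, 96]


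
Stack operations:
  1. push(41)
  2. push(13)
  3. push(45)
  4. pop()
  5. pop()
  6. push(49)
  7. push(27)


push(41) -> [41]
push(13) -> [41, 13]
push(45) -> [41, 13, 45]
pop()->45, [41, 13]
pop()->13, [41]
push(49) -> [41, 49]
push(27) -> [41, 49, 27]

Final stack: [41, 49, 27]


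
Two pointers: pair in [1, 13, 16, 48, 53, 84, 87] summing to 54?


lo=0(1)+hi=6(87)=88
lo=0(1)+hi=5(84)=85
lo=0(1)+hi=4(53)=54

Yes: 1+53=54


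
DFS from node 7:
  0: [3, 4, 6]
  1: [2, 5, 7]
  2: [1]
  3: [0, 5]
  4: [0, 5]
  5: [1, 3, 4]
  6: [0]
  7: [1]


Visit 7, push [1]
Visit 1, push [5, 2]
Visit 2, push []
Visit 5, push [4, 3]
Visit 3, push [0]
Visit 0, push [6, 4]
Visit 4, push []
Visit 6, push []

DFS order: [7, 1, 2, 5, 3, 0, 4, 6]


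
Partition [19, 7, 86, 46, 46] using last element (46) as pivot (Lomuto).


Pivot: 46
  19 <= 46: advance i (no swap)
  7 <= 46: advance i (no swap)
  46 <= 46: swap -> [19, 7, 46, 86, 46]
Place pivot at 3: [19, 7, 46, 46, 86]

Partitioned: [19, 7, 46, 46, 86]


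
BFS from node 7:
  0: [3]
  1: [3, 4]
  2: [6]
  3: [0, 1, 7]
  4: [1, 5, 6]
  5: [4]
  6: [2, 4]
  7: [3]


Visit 7, enqueue [3]
Visit 3, enqueue [0, 1]
Visit 0, enqueue []
Visit 1, enqueue [4]
Visit 4, enqueue [5, 6]
Visit 5, enqueue []
Visit 6, enqueue [2]
Visit 2, enqueue []

BFS order: [7, 3, 0, 1, 4, 5, 6, 2]


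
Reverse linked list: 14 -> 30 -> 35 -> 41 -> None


Step 1: curr=14, set curr.next=prev(None) | reversed so far: 14
Step 2: curr=30, set curr.next=prev(14) | reversed so far: 30 -> 14
Step 3: curr=35, set curr.next=prev(30) | reversed so far: 35 -> 30 -> 14
Step 4: curr=41, set curr.next=prev(35) | reversed so far: 41 -> 35 -> 30 -> 14

41 -> 35 -> 30 -> 14 -> None


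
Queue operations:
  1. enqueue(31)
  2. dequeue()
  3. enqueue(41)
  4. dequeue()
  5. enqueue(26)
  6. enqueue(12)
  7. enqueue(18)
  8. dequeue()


enqueue(31) -> [31]
dequeue()->31, []
enqueue(41) -> [41]
dequeue()->41, []
enqueue(26) -> [26]
enqueue(12) -> [26, 12]
enqueue(18) -> [26, 12, 18]
dequeue()->26, [12, 18]

Final queue: [12, 18]


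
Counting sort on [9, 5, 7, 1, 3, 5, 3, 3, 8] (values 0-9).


Input: [9, 5, 7, 1, 3, 5, 3, 3, 8]
Counts: [0, 1, 0, 3, 0, 2, 0, 1, 1, 1]

Sorted: [1, 3, 3, 3, 5, 5, 7, 8, 9]


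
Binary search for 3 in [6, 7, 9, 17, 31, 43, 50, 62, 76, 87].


Step 1: lo=0, hi=9, mid=4, val=31
Step 2: lo=0, hi=3, mid=1, val=7
Step 3: lo=0, hi=0, mid=0, val=6

Not found


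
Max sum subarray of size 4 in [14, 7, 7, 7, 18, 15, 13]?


[0:4]: 35
[1:5]: 39
[2:6]: 47
[3:7]: 53

Max: 53 at [3:7]


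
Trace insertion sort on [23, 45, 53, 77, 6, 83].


Initial: [23, 45, 53, 77, 6, 83]
Insert 45: [23, 45, 53, 77, 6, 83]
Insert 53: [23, 45, 53, 77, 6, 83]
Insert 77: [23, 45, 53, 77, 6, 83]
Insert 6: [6, 23, 45, 53, 77, 83]
Insert 83: [6, 23, 45, 53, 77, 83]

Sorted: [6, 23, 45, 53, 77, 83]


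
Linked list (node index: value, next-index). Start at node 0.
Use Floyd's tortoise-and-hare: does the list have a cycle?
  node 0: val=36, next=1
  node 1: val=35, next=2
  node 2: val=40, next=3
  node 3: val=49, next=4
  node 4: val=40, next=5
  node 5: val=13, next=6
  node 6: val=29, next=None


Floyd's tortoise (slow, +1) and hare (fast, +2):
  init: slow=0, fast=0
  step 1: slow=1, fast=2
  step 2: slow=2, fast=4
  step 3: slow=3, fast=6
  step 4: fast -> None, no cycle

Cycle: no


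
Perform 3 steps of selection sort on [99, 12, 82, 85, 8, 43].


Initial: [99, 12, 82, 85, 8, 43]
Step 1: min=8 at 4
  Swap: [8, 12, 82, 85, 99, 43]
Step 2: min=12 at 1
  Swap: [8, 12, 82, 85, 99, 43]
Step 3: min=43 at 5
  Swap: [8, 12, 43, 85, 99, 82]

After 3 steps: [8, 12, 43, 85, 99, 82]


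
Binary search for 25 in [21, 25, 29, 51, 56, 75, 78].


Step 1: lo=0, hi=6, mid=3, val=51
Step 2: lo=0, hi=2, mid=1, val=25

Found at index 1


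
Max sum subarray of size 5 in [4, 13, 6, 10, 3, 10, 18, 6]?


[0:5]: 36
[1:6]: 42
[2:7]: 47
[3:8]: 47

Max: 47 at [2:7]


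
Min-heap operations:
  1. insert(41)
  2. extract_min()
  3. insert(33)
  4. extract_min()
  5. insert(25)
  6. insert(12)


insert(41) -> [41]
extract_min()->41, []
insert(33) -> [33]
extract_min()->33, []
insert(25) -> [25]
insert(12) -> [12, 25]

Final heap: [12, 25]


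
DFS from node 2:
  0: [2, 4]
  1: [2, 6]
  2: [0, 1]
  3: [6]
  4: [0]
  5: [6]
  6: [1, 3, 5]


Visit 2, push [1, 0]
Visit 0, push [4]
Visit 4, push []
Visit 1, push [6]
Visit 6, push [5, 3]
Visit 3, push []
Visit 5, push []

DFS order: [2, 0, 4, 1, 6, 3, 5]


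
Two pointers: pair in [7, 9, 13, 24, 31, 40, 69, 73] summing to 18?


lo=0(7)+hi=7(73)=80
lo=0(7)+hi=6(69)=76
lo=0(7)+hi=5(40)=47
lo=0(7)+hi=4(31)=38
lo=0(7)+hi=3(24)=31
lo=0(7)+hi=2(13)=20
lo=0(7)+hi=1(9)=16

No pair found


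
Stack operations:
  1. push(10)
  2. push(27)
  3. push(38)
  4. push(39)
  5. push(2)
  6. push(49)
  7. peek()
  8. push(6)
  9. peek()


push(10) -> [10]
push(27) -> [10, 27]
push(38) -> [10, 27, 38]
push(39) -> [10, 27, 38, 39]
push(2) -> [10, 27, 38, 39, 2]
push(49) -> [10, 27, 38, 39, 2, 49]
peek()->49
push(6) -> [10, 27, 38, 39, 2, 49, 6]
peek()->6

Final stack: [10, 27, 38, 39, 2, 49, 6]


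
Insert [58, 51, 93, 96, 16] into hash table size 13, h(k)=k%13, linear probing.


Insert 58: h=6 -> slot 6
Insert 51: h=12 -> slot 12
Insert 93: h=2 -> slot 2
Insert 96: h=5 -> slot 5
Insert 16: h=3 -> slot 3

Table: [None, None, 93, 16, None, 96, 58, None, None, None, None, None, 51]


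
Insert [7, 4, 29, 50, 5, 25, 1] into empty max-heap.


Insert 7: [7]
Insert 4: [7, 4]
Insert 29: [29, 4, 7]
Insert 50: [50, 29, 7, 4]
Insert 5: [50, 29, 7, 4, 5]
Insert 25: [50, 29, 25, 4, 5, 7]
Insert 1: [50, 29, 25, 4, 5, 7, 1]

Final heap: [50, 29, 25, 4, 5, 7, 1]


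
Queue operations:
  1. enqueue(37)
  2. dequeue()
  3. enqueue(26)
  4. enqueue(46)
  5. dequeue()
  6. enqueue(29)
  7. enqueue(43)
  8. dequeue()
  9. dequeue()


enqueue(37) -> [37]
dequeue()->37, []
enqueue(26) -> [26]
enqueue(46) -> [26, 46]
dequeue()->26, [46]
enqueue(29) -> [46, 29]
enqueue(43) -> [46, 29, 43]
dequeue()->46, [29, 43]
dequeue()->29, [43]

Final queue: [43]


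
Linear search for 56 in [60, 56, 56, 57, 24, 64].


i=0: 60!=56
i=1: 56==56 found!

Found at 1, 2 comps


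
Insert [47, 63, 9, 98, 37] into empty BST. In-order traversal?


Insert 47: root
Insert 63: R from 47
Insert 9: L from 47
Insert 98: R from 47 -> R from 63
Insert 37: L from 47 -> R from 9

In-order: [9, 37, 47, 63, 98]


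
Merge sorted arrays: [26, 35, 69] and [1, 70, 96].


Take 1 from B
Take 26 from A
Take 35 from A
Take 69 from A

Merged: [1, 26, 35, 69, 70, 96]


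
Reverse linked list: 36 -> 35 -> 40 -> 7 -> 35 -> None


Step 1: curr=36, set curr.next=prev(None) | reversed so far: 36
Step 2: curr=35, set curr.next=prev(36) | reversed so far: 35 -> 36
Step 3: curr=40, set curr.next=prev(35) | reversed so far: 40 -> 35 -> 36
Step 4: curr=7, set curr.next=prev(40) | reversed so far: 7 -> 40 -> 35 -> 36
Step 5: curr=35, set curr.next=prev(7) | reversed so far: 35 -> 7 -> 40 -> 35 -> 36

35 -> 7 -> 40 -> 35 -> 36 -> None


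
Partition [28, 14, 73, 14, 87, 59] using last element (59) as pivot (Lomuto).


Pivot: 59
  28 <= 59: advance i (no swap)
  14 <= 59: advance i (no swap)
  14 <= 59: swap -> [28, 14, 14, 73, 87, 59]
Place pivot at 3: [28, 14, 14, 59, 87, 73]

Partitioned: [28, 14, 14, 59, 87, 73]


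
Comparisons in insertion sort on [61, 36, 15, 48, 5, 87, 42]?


Algorithm: insertion sort
Input: [61, 36, 15, 48, 5, 87, 42]
Sorted: [5, 15, 36, 42, 48, 61, 87]

14


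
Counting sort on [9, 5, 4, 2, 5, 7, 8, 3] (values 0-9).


Input: [9, 5, 4, 2, 5, 7, 8, 3]
Counts: [0, 0, 1, 1, 1, 2, 0, 1, 1, 1]

Sorted: [2, 3, 4, 5, 5, 7, 8, 9]


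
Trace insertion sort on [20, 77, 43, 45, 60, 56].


Initial: [20, 77, 43, 45, 60, 56]
Insert 77: [20, 77, 43, 45, 60, 56]
Insert 43: [20, 43, 77, 45, 60, 56]
Insert 45: [20, 43, 45, 77, 60, 56]
Insert 60: [20, 43, 45, 60, 77, 56]
Insert 56: [20, 43, 45, 56, 60, 77]

Sorted: [20, 43, 45, 56, 60, 77]


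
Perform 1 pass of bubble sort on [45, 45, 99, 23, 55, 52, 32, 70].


Initial: [45, 45, 99, 23, 55, 52, 32, 70]
Pass 1: [45, 45, 23, 55, 52, 32, 70, 99] (5 swaps)

After 1 pass: [45, 45, 23, 55, 52, 32, 70, 99]


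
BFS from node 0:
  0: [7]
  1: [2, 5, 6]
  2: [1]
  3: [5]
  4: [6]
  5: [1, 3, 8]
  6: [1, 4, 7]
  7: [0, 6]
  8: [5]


Visit 0, enqueue [7]
Visit 7, enqueue [6]
Visit 6, enqueue [1, 4]
Visit 1, enqueue [2, 5]
Visit 4, enqueue []
Visit 2, enqueue []
Visit 5, enqueue [3, 8]
Visit 3, enqueue []
Visit 8, enqueue []

BFS order: [0, 7, 6, 1, 4, 2, 5, 3, 8]


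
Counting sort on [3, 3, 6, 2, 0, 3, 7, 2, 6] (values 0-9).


Input: [3, 3, 6, 2, 0, 3, 7, 2, 6]
Counts: [1, 0, 2, 3, 0, 0, 2, 1, 0, 0]

Sorted: [0, 2, 2, 3, 3, 3, 6, 6, 7]


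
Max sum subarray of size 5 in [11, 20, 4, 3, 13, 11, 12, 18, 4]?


[0:5]: 51
[1:6]: 51
[2:7]: 43
[3:8]: 57
[4:9]: 58

Max: 58 at [4:9]


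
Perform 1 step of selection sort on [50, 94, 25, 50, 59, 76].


Initial: [50, 94, 25, 50, 59, 76]
Step 1: min=25 at 2
  Swap: [25, 94, 50, 50, 59, 76]

After 1 step: [25, 94, 50, 50, 59, 76]


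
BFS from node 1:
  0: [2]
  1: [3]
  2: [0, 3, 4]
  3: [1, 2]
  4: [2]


Visit 1, enqueue [3]
Visit 3, enqueue [2]
Visit 2, enqueue [0, 4]
Visit 0, enqueue []
Visit 4, enqueue []

BFS order: [1, 3, 2, 0, 4]


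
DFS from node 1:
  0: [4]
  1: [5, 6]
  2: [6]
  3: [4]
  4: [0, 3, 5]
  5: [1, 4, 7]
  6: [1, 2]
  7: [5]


Visit 1, push [6, 5]
Visit 5, push [7, 4]
Visit 4, push [3, 0]
Visit 0, push []
Visit 3, push []
Visit 7, push []
Visit 6, push [2]
Visit 2, push []

DFS order: [1, 5, 4, 0, 3, 7, 6, 2]


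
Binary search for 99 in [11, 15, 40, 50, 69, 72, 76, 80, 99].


Step 1: lo=0, hi=8, mid=4, val=69
Step 2: lo=5, hi=8, mid=6, val=76
Step 3: lo=7, hi=8, mid=7, val=80
Step 4: lo=8, hi=8, mid=8, val=99

Found at index 8


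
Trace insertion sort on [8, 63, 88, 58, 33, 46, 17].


Initial: [8, 63, 88, 58, 33, 46, 17]
Insert 63: [8, 63, 88, 58, 33, 46, 17]
Insert 88: [8, 63, 88, 58, 33, 46, 17]
Insert 58: [8, 58, 63, 88, 33, 46, 17]
Insert 33: [8, 33, 58, 63, 88, 46, 17]
Insert 46: [8, 33, 46, 58, 63, 88, 17]
Insert 17: [8, 17, 33, 46, 58, 63, 88]

Sorted: [8, 17, 33, 46, 58, 63, 88]


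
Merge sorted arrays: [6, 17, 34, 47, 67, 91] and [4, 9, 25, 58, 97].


Take 4 from B
Take 6 from A
Take 9 from B
Take 17 from A
Take 25 from B
Take 34 from A
Take 47 from A
Take 58 from B
Take 67 from A
Take 91 from A

Merged: [4, 6, 9, 17, 25, 34, 47, 58, 67, 91, 97]


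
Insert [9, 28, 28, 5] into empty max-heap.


Insert 9: [9]
Insert 28: [28, 9]
Insert 28: [28, 9, 28]
Insert 5: [28, 9, 28, 5]

Final heap: [28, 9, 28, 5]


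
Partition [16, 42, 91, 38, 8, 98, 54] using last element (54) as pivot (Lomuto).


Pivot: 54
  16 <= 54: advance i (no swap)
  42 <= 54: advance i (no swap)
  38 <= 54: swap -> [16, 42, 38, 91, 8, 98, 54]
  8 <= 54: swap -> [16, 42, 38, 8, 91, 98, 54]
Place pivot at 4: [16, 42, 38, 8, 54, 98, 91]

Partitioned: [16, 42, 38, 8, 54, 98, 91]


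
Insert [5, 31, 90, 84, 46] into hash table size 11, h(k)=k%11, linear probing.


Insert 5: h=5 -> slot 5
Insert 31: h=9 -> slot 9
Insert 90: h=2 -> slot 2
Insert 84: h=7 -> slot 7
Insert 46: h=2, 1 probes -> slot 3

Table: [None, None, 90, 46, None, 5, None, 84, None, 31, None]


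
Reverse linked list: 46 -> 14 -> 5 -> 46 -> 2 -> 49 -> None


Step 1: curr=46, set curr.next=prev(None) | reversed so far: 46
Step 2: curr=14, set curr.next=prev(46) | reversed so far: 14 -> 46
Step 3: curr=5, set curr.next=prev(14) | reversed so far: 5 -> 14 -> 46
Step 4: curr=46, set curr.next=prev(5) | reversed so far: 46 -> 5 -> 14 -> 46
Step 5: curr=2, set curr.next=prev(46) | reversed so far: 2 -> 46 -> 5 -> 14 -> 46
Step 6: curr=49, set curr.next=prev(2) | reversed so far: 49 -> 2 -> 46 -> 5 -> 14 -> 46

49 -> 2 -> 46 -> 5 -> 14 -> 46 -> None


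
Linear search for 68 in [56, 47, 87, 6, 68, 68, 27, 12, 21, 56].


i=0: 56!=68
i=1: 47!=68
i=2: 87!=68
i=3: 6!=68
i=4: 68==68 found!

Found at 4, 5 comps


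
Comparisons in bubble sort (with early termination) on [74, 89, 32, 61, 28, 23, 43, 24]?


Algorithm: bubble sort (with early termination)
Input: [74, 89, 32, 61, 28, 23, 43, 24]
Sorted: [23, 24, 28, 32, 43, 61, 74, 89]

28


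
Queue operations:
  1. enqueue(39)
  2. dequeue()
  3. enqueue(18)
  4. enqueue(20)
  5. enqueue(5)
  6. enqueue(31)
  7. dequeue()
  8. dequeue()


enqueue(39) -> [39]
dequeue()->39, []
enqueue(18) -> [18]
enqueue(20) -> [18, 20]
enqueue(5) -> [18, 20, 5]
enqueue(31) -> [18, 20, 5, 31]
dequeue()->18, [20, 5, 31]
dequeue()->20, [5, 31]

Final queue: [5, 31]


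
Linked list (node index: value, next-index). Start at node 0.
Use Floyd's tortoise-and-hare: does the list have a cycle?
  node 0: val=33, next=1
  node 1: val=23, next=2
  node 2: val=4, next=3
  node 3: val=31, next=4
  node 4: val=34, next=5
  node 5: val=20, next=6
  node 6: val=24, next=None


Floyd's tortoise (slow, +1) and hare (fast, +2):
  init: slow=0, fast=0
  step 1: slow=1, fast=2
  step 2: slow=2, fast=4
  step 3: slow=3, fast=6
  step 4: fast -> None, no cycle

Cycle: no


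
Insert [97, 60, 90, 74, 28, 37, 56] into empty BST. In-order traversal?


Insert 97: root
Insert 60: L from 97
Insert 90: L from 97 -> R from 60
Insert 74: L from 97 -> R from 60 -> L from 90
Insert 28: L from 97 -> L from 60
Insert 37: L from 97 -> L from 60 -> R from 28
Insert 56: L from 97 -> L from 60 -> R from 28 -> R from 37

In-order: [28, 37, 56, 60, 74, 90, 97]


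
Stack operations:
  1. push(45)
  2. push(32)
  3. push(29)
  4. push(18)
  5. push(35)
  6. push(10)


push(45) -> [45]
push(32) -> [45, 32]
push(29) -> [45, 32, 29]
push(18) -> [45, 32, 29, 18]
push(35) -> [45, 32, 29, 18, 35]
push(10) -> [45, 32, 29, 18, 35, 10]

Final stack: [45, 32, 29, 18, 35, 10]


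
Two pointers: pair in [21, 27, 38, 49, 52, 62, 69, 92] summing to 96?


lo=0(21)+hi=7(92)=113
lo=0(21)+hi=6(69)=90
lo=1(27)+hi=6(69)=96

Yes: 27+69=96


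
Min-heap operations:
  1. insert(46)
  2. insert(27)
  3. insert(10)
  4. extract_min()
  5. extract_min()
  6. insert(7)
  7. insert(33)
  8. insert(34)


insert(46) -> [46]
insert(27) -> [27, 46]
insert(10) -> [10, 46, 27]
extract_min()->10, [27, 46]
extract_min()->27, [46]
insert(7) -> [7, 46]
insert(33) -> [7, 46, 33]
insert(34) -> [7, 34, 33, 46]

Final heap: [7, 34, 33, 46]


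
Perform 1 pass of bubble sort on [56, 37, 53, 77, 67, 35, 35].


Initial: [56, 37, 53, 77, 67, 35, 35]
Pass 1: [37, 53, 56, 67, 35, 35, 77] (5 swaps)

After 1 pass: [37, 53, 56, 67, 35, 35, 77]


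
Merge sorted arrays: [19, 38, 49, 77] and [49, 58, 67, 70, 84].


Take 19 from A
Take 38 from A
Take 49 from A
Take 49 from B
Take 58 from B
Take 67 from B
Take 70 from B
Take 77 from A

Merged: [19, 38, 49, 49, 58, 67, 70, 77, 84]


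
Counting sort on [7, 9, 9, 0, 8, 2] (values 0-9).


Input: [7, 9, 9, 0, 8, 2]
Counts: [1, 0, 1, 0, 0, 0, 0, 1, 1, 2]

Sorted: [0, 2, 7, 8, 9, 9]


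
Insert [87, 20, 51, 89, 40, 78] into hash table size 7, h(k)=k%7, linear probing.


Insert 87: h=3 -> slot 3
Insert 20: h=6 -> slot 6
Insert 51: h=2 -> slot 2
Insert 89: h=5 -> slot 5
Insert 40: h=5, 2 probes -> slot 0
Insert 78: h=1 -> slot 1

Table: [40, 78, 51, 87, None, 89, 20]


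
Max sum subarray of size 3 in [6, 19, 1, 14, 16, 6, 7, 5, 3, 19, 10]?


[0:3]: 26
[1:4]: 34
[2:5]: 31
[3:6]: 36
[4:7]: 29
[5:8]: 18
[6:9]: 15
[7:10]: 27
[8:11]: 32

Max: 36 at [3:6]


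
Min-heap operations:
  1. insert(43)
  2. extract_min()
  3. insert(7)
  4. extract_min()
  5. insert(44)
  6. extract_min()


insert(43) -> [43]
extract_min()->43, []
insert(7) -> [7]
extract_min()->7, []
insert(44) -> [44]
extract_min()->44, []

Final heap: []


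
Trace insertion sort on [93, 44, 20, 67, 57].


Initial: [93, 44, 20, 67, 57]
Insert 44: [44, 93, 20, 67, 57]
Insert 20: [20, 44, 93, 67, 57]
Insert 67: [20, 44, 67, 93, 57]
Insert 57: [20, 44, 57, 67, 93]

Sorted: [20, 44, 57, 67, 93]


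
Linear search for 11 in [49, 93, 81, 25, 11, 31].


i=0: 49!=11
i=1: 93!=11
i=2: 81!=11
i=3: 25!=11
i=4: 11==11 found!

Found at 4, 5 comps


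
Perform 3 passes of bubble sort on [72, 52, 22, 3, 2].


Initial: [72, 52, 22, 3, 2]
Pass 1: [52, 22, 3, 2, 72] (4 swaps)
Pass 2: [22, 3, 2, 52, 72] (3 swaps)
Pass 3: [3, 2, 22, 52, 72] (2 swaps)

After 3 passes: [3, 2, 22, 52, 72]


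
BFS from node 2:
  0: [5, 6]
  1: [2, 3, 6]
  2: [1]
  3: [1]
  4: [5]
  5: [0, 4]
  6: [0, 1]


Visit 2, enqueue [1]
Visit 1, enqueue [3, 6]
Visit 3, enqueue []
Visit 6, enqueue [0]
Visit 0, enqueue [5]
Visit 5, enqueue [4]
Visit 4, enqueue []

BFS order: [2, 1, 3, 6, 0, 5, 4]


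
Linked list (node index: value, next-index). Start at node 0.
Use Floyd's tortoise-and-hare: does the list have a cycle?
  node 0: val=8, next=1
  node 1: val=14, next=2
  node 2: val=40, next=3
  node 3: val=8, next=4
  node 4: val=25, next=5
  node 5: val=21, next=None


Floyd's tortoise (slow, +1) and hare (fast, +2):
  init: slow=0, fast=0
  step 1: slow=1, fast=2
  step 2: slow=2, fast=4
  step 3: fast 4->5->None, no cycle

Cycle: no
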